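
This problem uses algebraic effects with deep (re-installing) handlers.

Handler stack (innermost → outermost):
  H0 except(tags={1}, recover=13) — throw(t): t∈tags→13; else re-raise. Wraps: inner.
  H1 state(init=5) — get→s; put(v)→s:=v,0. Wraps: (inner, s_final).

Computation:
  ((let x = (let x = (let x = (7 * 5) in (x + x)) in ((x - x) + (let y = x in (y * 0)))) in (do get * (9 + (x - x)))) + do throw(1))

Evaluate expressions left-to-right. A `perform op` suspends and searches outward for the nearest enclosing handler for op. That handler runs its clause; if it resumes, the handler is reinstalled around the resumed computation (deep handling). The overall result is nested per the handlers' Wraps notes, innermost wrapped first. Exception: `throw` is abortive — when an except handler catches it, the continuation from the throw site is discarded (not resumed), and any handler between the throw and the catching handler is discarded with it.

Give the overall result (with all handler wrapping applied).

Answer: (13, 5)

Step-by-step:
get @ H1 ⇒ 5
throw(1) @ H0 caught ⇒ 13
H1 returns (13, 5)
= (13, 5)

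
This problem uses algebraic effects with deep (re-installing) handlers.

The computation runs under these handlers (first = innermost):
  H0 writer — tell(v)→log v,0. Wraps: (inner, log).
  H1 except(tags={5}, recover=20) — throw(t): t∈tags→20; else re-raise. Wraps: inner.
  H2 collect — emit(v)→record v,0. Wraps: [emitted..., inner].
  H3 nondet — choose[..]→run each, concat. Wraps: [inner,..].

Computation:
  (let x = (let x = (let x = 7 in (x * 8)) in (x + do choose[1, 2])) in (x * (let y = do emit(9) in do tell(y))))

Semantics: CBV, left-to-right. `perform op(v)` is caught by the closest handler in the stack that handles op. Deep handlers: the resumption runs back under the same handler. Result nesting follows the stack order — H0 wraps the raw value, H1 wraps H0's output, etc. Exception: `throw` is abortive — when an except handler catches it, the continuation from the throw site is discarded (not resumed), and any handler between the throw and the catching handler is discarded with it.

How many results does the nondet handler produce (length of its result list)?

Answer: 2

Step-by-step:
choose[1, 2] @ H3
  branch[0] choose=1:
    emit(9) @ H2 ⇒ out+=9
    tell(0) @ H0 ⇒ log+=0
    H0 returns (0, (0))
    H1 returns (0, (0))
    H2 returns [9, (0, (0))]
    H3 returns [[9, (0, (0))]]
  branch[1] choose=2:
    emit(9) @ H2 ⇒ out+=9
    tell(0) @ H0 ⇒ log+=0
    H0 returns (0, (0))
    H1 returns (0, (0))
    H2 returns [9, (0, (0))]
    H3 returns [[9, (0, (0))]]
= [[9, (0, (0))], [9, (0, (0))]]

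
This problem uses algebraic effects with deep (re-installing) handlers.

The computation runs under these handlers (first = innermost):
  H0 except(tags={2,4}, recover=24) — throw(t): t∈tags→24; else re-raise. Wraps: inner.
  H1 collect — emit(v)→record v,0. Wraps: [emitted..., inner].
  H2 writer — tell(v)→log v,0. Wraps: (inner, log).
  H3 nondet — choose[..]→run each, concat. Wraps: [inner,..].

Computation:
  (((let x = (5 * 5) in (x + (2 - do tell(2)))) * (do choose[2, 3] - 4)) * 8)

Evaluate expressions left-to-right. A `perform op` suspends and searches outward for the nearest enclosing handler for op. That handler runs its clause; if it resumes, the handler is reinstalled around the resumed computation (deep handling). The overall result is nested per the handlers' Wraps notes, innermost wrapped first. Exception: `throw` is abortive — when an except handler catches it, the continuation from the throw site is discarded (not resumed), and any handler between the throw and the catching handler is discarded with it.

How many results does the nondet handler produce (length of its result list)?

Answer: 2

Evaluation trace:
tell(2) @ H2 ⇒ log+=2
choose[2, 3] @ H3
  branch[0] choose=2:
    H0 returns -432
    H1 returns [-432]
    H2 returns ([-432], (2))
    H3 returns [([-432], (2))]
  branch[1] choose=3:
    H0 returns -216
    H1 returns [-216]
    H2 returns ([-216], (2))
    H3 returns [([-216], (2))]
= [([-432], (2)), ([-216], (2))]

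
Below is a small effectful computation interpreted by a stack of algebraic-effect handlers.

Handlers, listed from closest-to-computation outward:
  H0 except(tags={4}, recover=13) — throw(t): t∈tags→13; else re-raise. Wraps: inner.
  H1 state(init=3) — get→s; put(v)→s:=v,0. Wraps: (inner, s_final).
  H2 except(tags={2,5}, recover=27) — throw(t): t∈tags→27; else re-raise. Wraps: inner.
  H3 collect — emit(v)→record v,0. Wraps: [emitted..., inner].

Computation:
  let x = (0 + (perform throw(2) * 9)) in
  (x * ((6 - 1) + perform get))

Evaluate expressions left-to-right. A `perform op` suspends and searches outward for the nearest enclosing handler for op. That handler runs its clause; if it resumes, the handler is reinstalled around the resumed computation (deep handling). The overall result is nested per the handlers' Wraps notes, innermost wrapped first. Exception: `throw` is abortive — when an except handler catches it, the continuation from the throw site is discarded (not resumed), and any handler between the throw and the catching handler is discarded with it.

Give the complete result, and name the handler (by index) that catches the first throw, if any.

Evaluation trace:
throw(2) @ H0 re-raised
throw(2) @ H2 caught ⇒ 27
H3 returns [27]
= [27]

Answer: [27] ; first throw caught by: H2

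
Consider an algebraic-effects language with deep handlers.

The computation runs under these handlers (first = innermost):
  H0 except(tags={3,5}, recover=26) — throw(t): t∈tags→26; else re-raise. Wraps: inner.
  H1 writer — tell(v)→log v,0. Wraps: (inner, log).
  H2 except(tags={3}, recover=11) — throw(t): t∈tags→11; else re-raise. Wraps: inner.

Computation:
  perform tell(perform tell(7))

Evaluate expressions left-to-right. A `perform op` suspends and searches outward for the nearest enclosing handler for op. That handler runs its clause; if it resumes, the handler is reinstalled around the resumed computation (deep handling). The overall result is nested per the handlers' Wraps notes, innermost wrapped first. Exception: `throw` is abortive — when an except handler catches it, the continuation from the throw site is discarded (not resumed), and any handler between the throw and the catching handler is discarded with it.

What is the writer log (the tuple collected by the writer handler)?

Answer: (7, 0)

Step-by-step:
tell(7) @ H1 ⇒ log+=7
tell(0) @ H1 ⇒ log+=0
H0 returns 0
H1 returns (0, (7, 0))
H2 returns (0, (7, 0))
= (0, (7, 0))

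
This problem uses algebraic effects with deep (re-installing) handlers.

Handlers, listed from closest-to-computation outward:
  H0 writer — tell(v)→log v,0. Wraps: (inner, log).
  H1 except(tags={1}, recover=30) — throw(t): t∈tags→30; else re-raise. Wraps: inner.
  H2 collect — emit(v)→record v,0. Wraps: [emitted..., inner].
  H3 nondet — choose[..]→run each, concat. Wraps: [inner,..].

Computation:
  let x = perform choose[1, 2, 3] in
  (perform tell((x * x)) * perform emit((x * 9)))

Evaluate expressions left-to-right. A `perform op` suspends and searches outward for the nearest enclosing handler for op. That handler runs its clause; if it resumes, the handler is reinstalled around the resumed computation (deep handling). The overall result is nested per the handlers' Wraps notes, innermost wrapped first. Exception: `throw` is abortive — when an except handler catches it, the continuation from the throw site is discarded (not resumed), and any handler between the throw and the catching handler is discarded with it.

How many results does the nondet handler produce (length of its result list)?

Step-by-step:
choose[1, 2, 3] @ H3
  branch[0] choose=1:
    tell(1) @ H0 ⇒ log+=1
    emit(9) @ H2 ⇒ out+=9
    H0 returns (0, (1))
    H1 returns (0, (1))
    H2 returns [9, (0, (1))]
    H3 returns [[9, (0, (1))]]
  branch[1] choose=2:
    tell(4) @ H0 ⇒ log+=4
    emit(18) @ H2 ⇒ out+=18
    H0 returns (0, (4))
    H1 returns (0, (4))
    H2 returns [18, (0, (4))]
    H3 returns [[18, (0, (4))]]
  branch[2] choose=3:
    tell(9) @ H0 ⇒ log+=9
    emit(27) @ H2 ⇒ out+=27
    H0 returns (0, (9))
    H1 returns (0, (9))
    H2 returns [27, (0, (9))]
    H3 returns [[27, (0, (9))]]
= [[9, (0, (1))], [18, (0, (4))], [27, (0, (9))]]

Answer: 3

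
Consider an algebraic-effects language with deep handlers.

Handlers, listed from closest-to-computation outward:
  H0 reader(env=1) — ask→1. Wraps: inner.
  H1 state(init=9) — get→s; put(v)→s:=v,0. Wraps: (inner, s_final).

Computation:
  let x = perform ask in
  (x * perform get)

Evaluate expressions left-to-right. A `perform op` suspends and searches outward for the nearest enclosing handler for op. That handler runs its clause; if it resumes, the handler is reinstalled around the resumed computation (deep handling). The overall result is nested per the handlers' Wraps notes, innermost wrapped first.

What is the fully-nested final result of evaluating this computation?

Answer: (9, 9)

Working:
ask @ H0 ⇒ 1
get @ H1 ⇒ 9
H0 returns 9
H1 returns (9, 9)
= (9, 9)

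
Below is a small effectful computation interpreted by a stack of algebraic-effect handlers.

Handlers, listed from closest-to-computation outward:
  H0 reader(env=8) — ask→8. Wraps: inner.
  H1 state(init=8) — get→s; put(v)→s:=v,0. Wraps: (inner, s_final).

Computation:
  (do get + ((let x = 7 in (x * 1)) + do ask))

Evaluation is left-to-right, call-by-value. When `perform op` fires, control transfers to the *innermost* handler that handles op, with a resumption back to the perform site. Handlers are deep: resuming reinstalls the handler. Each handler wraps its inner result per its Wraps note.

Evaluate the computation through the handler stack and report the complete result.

Answer: (23, 8)

Step-by-step:
get @ H1 ⇒ 8
ask @ H0 ⇒ 8
H0 returns 23
H1 returns (23, 8)
= (23, 8)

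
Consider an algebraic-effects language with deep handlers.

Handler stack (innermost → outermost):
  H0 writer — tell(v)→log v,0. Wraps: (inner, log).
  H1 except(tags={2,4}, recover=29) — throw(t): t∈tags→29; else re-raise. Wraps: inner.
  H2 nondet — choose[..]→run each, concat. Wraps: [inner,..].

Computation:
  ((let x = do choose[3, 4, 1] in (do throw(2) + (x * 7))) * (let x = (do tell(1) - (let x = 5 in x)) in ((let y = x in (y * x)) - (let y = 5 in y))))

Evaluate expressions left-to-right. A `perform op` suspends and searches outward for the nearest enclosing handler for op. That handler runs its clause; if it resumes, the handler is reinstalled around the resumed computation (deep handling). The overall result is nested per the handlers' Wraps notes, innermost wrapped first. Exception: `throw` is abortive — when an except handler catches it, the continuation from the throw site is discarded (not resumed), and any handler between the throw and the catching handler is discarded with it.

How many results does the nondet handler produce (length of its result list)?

Working:
choose[3, 4, 1] @ H2
  branch[0] choose=3:
    throw(2) @ H1 caught ⇒ 29
    H2 returns [29]
  branch[1] choose=4:
    throw(2) @ H1 caught ⇒ 29
    H2 returns [29]
  branch[2] choose=1:
    throw(2) @ H1 caught ⇒ 29
    H2 returns [29]
= [29, 29, 29]

Answer: 3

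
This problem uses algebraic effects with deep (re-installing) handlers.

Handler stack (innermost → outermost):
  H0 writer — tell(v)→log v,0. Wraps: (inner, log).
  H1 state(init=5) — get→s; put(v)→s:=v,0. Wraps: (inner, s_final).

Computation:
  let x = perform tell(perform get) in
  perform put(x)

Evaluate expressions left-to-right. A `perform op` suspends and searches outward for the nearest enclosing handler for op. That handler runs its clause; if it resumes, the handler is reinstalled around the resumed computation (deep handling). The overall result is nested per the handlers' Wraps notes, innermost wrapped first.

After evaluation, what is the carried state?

Answer: 0

Evaluation trace:
get @ H1 ⇒ 5
tell(5) @ H0 ⇒ log+=5
put(0) @ H1 ⇒ s:=0
H0 returns (0, (5))
H1 returns ((0, (5)), 0)
= ((0, (5)), 0)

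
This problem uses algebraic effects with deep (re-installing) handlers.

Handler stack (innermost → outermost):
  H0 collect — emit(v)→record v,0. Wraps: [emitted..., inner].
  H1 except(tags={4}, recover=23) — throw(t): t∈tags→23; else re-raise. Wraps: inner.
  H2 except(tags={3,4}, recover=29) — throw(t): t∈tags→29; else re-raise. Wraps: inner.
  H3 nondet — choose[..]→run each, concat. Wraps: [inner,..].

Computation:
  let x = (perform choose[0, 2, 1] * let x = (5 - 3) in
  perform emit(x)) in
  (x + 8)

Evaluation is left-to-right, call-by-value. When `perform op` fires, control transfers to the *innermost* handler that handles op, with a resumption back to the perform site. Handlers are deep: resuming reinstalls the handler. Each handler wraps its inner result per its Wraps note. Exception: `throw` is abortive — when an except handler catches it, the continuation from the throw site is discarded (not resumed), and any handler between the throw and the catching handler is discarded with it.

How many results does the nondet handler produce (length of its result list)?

Step-by-step:
choose[0, 2, 1] @ H3
  branch[0] choose=0:
    emit(2) @ H0 ⇒ out+=2
    H0 returns [2, 8]
    H1 returns [2, 8]
    H2 returns [2, 8]
    H3 returns [[2, 8]]
  branch[1] choose=2:
    emit(2) @ H0 ⇒ out+=2
    H0 returns [2, 8]
    H1 returns [2, 8]
    H2 returns [2, 8]
    H3 returns [[2, 8]]
  branch[2] choose=1:
    emit(2) @ H0 ⇒ out+=2
    H0 returns [2, 8]
    H1 returns [2, 8]
    H2 returns [2, 8]
    H3 returns [[2, 8]]
= [[2, 8], [2, 8], [2, 8]]

Answer: 3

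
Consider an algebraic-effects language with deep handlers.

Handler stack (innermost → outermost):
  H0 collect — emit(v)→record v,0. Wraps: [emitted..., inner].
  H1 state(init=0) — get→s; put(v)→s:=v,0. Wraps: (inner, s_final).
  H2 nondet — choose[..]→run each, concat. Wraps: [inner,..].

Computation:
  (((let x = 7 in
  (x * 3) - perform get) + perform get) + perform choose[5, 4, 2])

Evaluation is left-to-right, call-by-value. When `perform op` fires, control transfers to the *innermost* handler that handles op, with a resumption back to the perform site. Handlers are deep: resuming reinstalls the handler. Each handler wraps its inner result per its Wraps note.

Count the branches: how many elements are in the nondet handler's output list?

Evaluation trace:
get @ H1 ⇒ 0
get @ H1 ⇒ 0
choose[5, 4, 2] @ H2
  branch[0] choose=5:
    H0 returns [26]
    H1 returns ([26], 0)
    H2 returns [([26], 0)]
  branch[1] choose=4:
    H0 returns [25]
    H1 returns ([25], 0)
    H2 returns [([25], 0)]
  branch[2] choose=2:
    H0 returns [23]
    H1 returns ([23], 0)
    H2 returns [([23], 0)]
= [([26], 0), ([25], 0), ([23], 0)]

Answer: 3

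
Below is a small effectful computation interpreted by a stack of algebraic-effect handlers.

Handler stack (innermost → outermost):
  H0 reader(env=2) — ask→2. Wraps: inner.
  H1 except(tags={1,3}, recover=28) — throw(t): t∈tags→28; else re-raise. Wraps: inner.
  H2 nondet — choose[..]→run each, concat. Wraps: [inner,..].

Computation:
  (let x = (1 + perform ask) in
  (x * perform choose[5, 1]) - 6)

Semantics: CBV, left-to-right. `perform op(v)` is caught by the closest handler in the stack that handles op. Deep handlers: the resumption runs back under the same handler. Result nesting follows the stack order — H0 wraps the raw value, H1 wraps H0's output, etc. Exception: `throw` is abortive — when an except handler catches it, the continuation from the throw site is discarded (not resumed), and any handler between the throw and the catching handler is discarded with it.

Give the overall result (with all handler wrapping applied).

Working:
ask @ H0 ⇒ 2
choose[5, 1] @ H2
  branch[0] choose=5:
    H0 returns 9
    H1 returns 9
    H2 returns [9]
  branch[1] choose=1:
    H0 returns -3
    H1 returns -3
    H2 returns [-3]
= [9, -3]

Answer: [9, -3]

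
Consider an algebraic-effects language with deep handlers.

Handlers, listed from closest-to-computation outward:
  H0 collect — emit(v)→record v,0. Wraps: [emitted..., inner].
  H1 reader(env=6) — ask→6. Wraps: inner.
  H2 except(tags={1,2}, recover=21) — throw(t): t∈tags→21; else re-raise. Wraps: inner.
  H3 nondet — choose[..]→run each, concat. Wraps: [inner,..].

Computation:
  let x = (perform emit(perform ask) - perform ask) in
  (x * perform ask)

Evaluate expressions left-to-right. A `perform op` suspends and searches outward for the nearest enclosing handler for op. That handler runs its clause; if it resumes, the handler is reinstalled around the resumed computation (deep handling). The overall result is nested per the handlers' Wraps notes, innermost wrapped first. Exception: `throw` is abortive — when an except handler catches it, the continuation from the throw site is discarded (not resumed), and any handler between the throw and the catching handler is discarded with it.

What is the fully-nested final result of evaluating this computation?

Step-by-step:
ask @ H1 ⇒ 6
emit(6) @ H0 ⇒ out+=6
ask @ H1 ⇒ 6
ask @ H1 ⇒ 6
H0 returns [6, -36]
H1 returns [6, -36]
H2 returns [6, -36]
H3 returns [[6, -36]]
= [[6, -36]]

Answer: [[6, -36]]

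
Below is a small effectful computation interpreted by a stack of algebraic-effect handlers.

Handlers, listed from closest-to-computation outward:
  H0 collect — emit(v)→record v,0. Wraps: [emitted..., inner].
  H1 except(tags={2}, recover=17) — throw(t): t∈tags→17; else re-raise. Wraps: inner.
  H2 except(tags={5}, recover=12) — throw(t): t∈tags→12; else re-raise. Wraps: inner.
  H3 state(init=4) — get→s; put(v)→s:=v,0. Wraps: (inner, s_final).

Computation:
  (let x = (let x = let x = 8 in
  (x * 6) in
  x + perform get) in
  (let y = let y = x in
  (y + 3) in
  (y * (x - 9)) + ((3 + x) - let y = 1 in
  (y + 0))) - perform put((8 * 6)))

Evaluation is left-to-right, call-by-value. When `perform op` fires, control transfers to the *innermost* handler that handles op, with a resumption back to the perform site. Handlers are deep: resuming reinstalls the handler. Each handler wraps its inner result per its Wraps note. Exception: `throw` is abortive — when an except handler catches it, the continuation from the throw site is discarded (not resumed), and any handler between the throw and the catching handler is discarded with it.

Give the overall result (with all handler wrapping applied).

Working:
get @ H3 ⇒ 4
put(48) @ H3 ⇒ s:=48
H0 returns [2419]
H1 returns [2419]
H2 returns [2419]
H3 returns ([2419], 48)
= ([2419], 48)

Answer: ([2419], 48)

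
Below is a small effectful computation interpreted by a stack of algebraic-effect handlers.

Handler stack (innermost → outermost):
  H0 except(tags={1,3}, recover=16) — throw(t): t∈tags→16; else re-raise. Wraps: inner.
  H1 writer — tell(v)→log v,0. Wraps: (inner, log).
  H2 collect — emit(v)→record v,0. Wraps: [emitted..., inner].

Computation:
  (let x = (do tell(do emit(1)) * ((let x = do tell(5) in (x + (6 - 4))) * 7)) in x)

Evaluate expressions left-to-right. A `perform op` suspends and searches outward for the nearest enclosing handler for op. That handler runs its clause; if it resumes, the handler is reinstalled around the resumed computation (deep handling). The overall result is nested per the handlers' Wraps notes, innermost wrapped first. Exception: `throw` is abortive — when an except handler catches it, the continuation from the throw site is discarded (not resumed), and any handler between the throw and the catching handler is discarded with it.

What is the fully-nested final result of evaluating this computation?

Evaluation trace:
emit(1) @ H2 ⇒ out+=1
tell(0) @ H1 ⇒ log+=0
tell(5) @ H1 ⇒ log+=5
H0 returns 0
H1 returns (0, (0, 5))
H2 returns [1, (0, (0, 5))]
= [1, (0, (0, 5))]

Answer: [1, (0, (0, 5))]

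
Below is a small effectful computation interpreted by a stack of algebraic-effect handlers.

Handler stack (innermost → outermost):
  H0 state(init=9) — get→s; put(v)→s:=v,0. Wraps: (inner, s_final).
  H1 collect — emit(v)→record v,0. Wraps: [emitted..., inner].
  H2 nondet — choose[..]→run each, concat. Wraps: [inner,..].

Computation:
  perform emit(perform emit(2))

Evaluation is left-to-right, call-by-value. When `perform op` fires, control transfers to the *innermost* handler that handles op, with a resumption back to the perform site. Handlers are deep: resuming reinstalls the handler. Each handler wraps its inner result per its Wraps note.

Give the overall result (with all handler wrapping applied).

Working:
emit(2) @ H1 ⇒ out+=2
emit(0) @ H1 ⇒ out+=0
H0 returns (0, 9)
H1 returns [2, 0, (0, 9)]
H2 returns [[2, 0, (0, 9)]]
= [[2, 0, (0, 9)]]

Answer: [[2, 0, (0, 9)]]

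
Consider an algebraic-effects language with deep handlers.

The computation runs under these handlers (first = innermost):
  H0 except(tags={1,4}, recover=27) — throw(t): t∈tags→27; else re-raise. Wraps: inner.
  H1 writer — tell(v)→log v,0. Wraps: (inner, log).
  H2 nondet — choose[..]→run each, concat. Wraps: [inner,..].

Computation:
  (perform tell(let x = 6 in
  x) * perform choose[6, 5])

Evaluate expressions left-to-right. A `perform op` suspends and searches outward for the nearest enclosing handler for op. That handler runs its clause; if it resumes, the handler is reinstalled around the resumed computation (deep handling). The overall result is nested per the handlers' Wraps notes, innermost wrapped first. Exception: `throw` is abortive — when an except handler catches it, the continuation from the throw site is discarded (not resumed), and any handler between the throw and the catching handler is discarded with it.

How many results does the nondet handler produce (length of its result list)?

Answer: 2

Step-by-step:
tell(6) @ H1 ⇒ log+=6
choose[6, 5] @ H2
  branch[0] choose=6:
    H0 returns 0
    H1 returns (0, (6))
    H2 returns [(0, (6))]
  branch[1] choose=5:
    H0 returns 0
    H1 returns (0, (6))
    H2 returns [(0, (6))]
= [(0, (6)), (0, (6))]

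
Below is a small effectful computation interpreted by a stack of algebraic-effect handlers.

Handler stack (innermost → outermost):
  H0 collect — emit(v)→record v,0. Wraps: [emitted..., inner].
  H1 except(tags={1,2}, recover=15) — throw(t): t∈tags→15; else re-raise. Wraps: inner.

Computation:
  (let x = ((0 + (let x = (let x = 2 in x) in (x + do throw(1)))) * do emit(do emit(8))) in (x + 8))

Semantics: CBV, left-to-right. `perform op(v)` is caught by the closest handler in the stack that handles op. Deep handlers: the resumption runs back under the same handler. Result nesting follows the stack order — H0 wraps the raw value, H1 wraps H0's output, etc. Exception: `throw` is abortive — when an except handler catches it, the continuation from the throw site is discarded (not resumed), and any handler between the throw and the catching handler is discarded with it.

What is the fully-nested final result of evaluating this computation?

Answer: 15

Step-by-step:
throw(1) @ H1 caught ⇒ 15
= 15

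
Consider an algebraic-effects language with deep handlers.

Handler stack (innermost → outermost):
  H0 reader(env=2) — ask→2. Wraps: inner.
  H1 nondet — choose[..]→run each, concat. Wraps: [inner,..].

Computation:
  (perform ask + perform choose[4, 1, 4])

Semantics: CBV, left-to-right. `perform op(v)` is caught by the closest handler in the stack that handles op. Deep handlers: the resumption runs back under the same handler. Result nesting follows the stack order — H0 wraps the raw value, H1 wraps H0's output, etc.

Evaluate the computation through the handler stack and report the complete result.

Answer: [6, 3, 6]

Evaluation trace:
ask @ H0 ⇒ 2
choose[4, 1, 4] @ H1
  branch[0] choose=4:
    H0 returns 6
    H1 returns [6]
  branch[1] choose=1:
    H0 returns 3
    H1 returns [3]
  branch[2] choose=4:
    H0 returns 6
    H1 returns [6]
= [6, 3, 6]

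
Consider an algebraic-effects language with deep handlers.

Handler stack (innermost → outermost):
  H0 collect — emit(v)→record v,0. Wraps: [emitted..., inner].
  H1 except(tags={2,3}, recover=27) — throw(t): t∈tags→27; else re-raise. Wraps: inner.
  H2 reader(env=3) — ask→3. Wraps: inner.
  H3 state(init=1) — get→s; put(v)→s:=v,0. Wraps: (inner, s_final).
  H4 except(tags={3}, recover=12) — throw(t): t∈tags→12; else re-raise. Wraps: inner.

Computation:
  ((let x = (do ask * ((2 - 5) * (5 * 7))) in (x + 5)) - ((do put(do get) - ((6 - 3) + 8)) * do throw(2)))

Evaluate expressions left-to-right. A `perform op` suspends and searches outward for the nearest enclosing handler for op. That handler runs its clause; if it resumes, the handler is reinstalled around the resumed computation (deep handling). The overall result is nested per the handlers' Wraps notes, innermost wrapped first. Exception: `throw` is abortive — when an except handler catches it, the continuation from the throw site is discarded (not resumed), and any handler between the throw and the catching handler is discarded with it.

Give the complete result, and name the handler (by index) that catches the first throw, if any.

Answer: (27, 1) ; first throw caught by: H1

Working:
ask @ H2 ⇒ 3
get @ H3 ⇒ 1
put(1) @ H3 ⇒ s:=1
throw(2) @ H1 caught ⇒ 27
H2 returns 27
H3 returns (27, 1)
H4 returns (27, 1)
= (27, 1)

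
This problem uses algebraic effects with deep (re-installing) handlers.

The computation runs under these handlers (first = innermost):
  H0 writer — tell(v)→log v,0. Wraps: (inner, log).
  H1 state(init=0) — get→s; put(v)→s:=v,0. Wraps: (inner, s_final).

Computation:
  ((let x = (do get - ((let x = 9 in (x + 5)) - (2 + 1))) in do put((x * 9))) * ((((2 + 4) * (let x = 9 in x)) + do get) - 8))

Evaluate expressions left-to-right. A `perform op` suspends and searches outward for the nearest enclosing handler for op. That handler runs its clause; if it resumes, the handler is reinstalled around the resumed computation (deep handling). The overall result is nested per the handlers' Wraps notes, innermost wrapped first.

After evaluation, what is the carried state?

Answer: -99

Evaluation trace:
get @ H1 ⇒ 0
put(-99) @ H1 ⇒ s:=-99
get @ H1 ⇒ -99
H0 returns (0, ())
H1 returns ((0, ()), -99)
= ((0, ()), -99)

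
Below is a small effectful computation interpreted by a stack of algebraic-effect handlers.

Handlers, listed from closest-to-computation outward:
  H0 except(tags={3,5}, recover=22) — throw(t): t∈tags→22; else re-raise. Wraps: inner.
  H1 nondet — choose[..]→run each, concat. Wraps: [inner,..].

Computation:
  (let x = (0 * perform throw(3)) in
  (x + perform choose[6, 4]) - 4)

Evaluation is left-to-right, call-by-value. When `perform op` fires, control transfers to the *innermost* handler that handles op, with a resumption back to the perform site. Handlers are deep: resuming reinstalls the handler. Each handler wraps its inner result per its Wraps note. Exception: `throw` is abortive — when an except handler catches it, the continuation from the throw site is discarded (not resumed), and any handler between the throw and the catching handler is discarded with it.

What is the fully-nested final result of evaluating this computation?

Answer: [22]

Evaluation trace:
throw(3) @ H0 caught ⇒ 22
H1 returns [22]
= [22]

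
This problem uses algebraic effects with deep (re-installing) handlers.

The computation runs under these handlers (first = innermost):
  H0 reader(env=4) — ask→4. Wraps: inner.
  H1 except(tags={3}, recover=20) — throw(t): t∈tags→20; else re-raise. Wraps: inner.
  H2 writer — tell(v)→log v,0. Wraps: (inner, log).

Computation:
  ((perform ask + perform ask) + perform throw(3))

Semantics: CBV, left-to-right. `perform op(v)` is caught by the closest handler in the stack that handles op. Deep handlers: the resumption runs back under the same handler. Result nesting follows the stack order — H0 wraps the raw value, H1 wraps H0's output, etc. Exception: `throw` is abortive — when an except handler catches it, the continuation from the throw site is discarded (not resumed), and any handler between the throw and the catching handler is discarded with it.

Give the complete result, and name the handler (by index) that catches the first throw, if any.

Step-by-step:
ask @ H0 ⇒ 4
ask @ H0 ⇒ 4
throw(3) @ H1 caught ⇒ 20
H2 returns (20, ())
= (20, ())

Answer: (20, ()) ; first throw caught by: H1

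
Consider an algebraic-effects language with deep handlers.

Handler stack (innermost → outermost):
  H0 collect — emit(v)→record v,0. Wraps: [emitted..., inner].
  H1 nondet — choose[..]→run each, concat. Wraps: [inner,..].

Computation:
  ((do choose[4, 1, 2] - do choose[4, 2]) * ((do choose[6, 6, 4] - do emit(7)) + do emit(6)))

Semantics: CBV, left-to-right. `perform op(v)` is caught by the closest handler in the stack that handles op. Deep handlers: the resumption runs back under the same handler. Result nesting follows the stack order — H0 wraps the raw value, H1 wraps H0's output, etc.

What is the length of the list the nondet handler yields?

Step-by-step:
choose[4, 1, 2] @ H1
  branch[0] choose=4:
    choose[4, 2] @ H1
      branch[0] choose=4:
        choose[6, 6, 4] @ H1
          branch[0] choose=6:
            emit(7) @ H0 ⇒ out+=7
            emit(6) @ H0 ⇒ out+=6
            H0 returns [7, 6, 0]
            H1 returns [[7, 6, 0]]
          branch[1] choose=6:
            emit(7) @ H0 ⇒ out+=7
            emit(6) @ H0 ⇒ out+=6
            H0 returns [7, 6, 0]
            H1 returns [[7, 6, 0]]
          branch[2] choose=4:
            emit(7) @ H0 ⇒ out+=7
            emit(6) @ H0 ⇒ out+=6
            H0 returns [7, 6, 0]
            H1 returns [[7, 6, 0]]
      branch[1] choose=2:
        choose[6, 6, 4] @ H1
          branch[0] choose=6:
            emit(7) @ H0 ⇒ out+=7
            emit(6) @ H0 ⇒ out+=6
            H0 returns [7, 6, 12]
            H1 returns [[7, 6, 12]]
          branch[1] choose=6:
            emit(7) @ H0 ⇒ out+=7
            emit(6) @ H0 ⇒ out+=6
            H0 returns [7, 6, 12]
            H1 returns [[7, 6, 12]]
          branch[2] choose=4:
            emit(7) @ H0 ⇒ out+=7
            emit(6) @ H0 ⇒ out+=6
            H0 returns [7, 6, 8]
            H1 returns [[7, 6, 8]]
  branch[1] choose=1:
    choose[4, 2] @ H1
      branch[0] choose=4:
        choose[6, 6, 4] @ H1
          branch[0] choose=6:
            emit(7) @ H0 ⇒ out+=7
            emit(6) @ H0 ⇒ out+=6
            H0 returns [7, 6, -18]
            H1 returns [[7, 6, -18]]
          branch[1] choose=6:
            emit(7) @ H0 ⇒ out+=7
            emit(6) @ H0 ⇒ out+=6
            H0 returns [7, 6, -18]
            H1 returns [[7, 6, -18]]
          branch[2] choose=4:
            emit(7) @ H0 ⇒ out+=7
            emit(6) @ H0 ⇒ out+=6
            H0 returns [7, 6, -12]
            H1 returns [[7, 6, -12]]
      branch[1] choose=2:
        choose[6, 6, 4] @ H1
          branch[0] choose=6:
            emit(7) @ H0 ⇒ out+=7
            emit(6) @ H0 ⇒ out+=6
            H0 returns [7, 6, -6]
            H1 returns [[7, 6, -6]]
          branch[1] choose=6:
            emit(7) @ H0 ⇒ out+=7
            emit(6) @ H0 ⇒ out+=6
            H0 returns [7, 6, -6]
            H1 returns [[7, 6, -6]]
          branch[2] choose=4:
            emit(7) @ H0 ⇒ out+=7
            emit(6) @ H0 ⇒ out+=6
            H0 returns [7, 6, -4]
            H1 returns [[7, 6, -4]]
  branch[2] choose=2:
    choose[4, 2] @ H1
      branch[0] choose=4:
        choose[6, 6, 4] @ H1
          branch[0] choose=6:
            emit(7) @ H0 ⇒ out+=7
            emit(6) @ H0 ⇒ out+=6
            H0 returns [7, 6, -12]
            H1 returns [[7, 6, -12]]
          branch[1] choose=6:
            emit(7) @ H0 ⇒ out+=7
            emit(6) @ H0 ⇒ out+=6
            H0 returns [7, 6, -12]
            H1 returns [[7, 6, -12]]
          branch[2] choose=4:
            emit(7) @ H0 ⇒ out+=7
            emit(6) @ H0 ⇒ out+=6
            H0 returns [7, 6, -8]
            H1 returns [[7, 6, -8]]
      branch[1] choose=2:
        choose[6, 6, 4] @ H1
          branch[0] choose=6:
            emit(7) @ H0 ⇒ out+=7
            emit(6) @ H0 ⇒ out+=6
            H0 returns [7, 6, 0]
            H1 returns [[7, 6, 0]]
          branch[1] choose=6:
            emit(7) @ H0 ⇒ out+=7
            emit(6) @ H0 ⇒ out+=6
            H0 returns [7, 6, 0]
            H1 returns [[7, 6, 0]]
          branch[2] choose=4:
            emit(7) @ H0 ⇒ out+=7
            emit(6) @ H0 ⇒ out+=6
            H0 returns [7, 6, 0]
            H1 returns [[7, 6, 0]]
= [[7, 6, 0], [7, 6, 0], [7, 6, 0], [7, 6, 12], [7, 6, 12], [7, 6, 8], [7, 6, -18], [7, 6, -18], [7, 6, -12], [7, 6, -6], [7, 6, -6], [7, 6, -4], [7, 6, -12], [7, 6, -12], [7, 6, -8], [7, 6, 0], [7, 6, 0], [7, 6, 0]]

Answer: 18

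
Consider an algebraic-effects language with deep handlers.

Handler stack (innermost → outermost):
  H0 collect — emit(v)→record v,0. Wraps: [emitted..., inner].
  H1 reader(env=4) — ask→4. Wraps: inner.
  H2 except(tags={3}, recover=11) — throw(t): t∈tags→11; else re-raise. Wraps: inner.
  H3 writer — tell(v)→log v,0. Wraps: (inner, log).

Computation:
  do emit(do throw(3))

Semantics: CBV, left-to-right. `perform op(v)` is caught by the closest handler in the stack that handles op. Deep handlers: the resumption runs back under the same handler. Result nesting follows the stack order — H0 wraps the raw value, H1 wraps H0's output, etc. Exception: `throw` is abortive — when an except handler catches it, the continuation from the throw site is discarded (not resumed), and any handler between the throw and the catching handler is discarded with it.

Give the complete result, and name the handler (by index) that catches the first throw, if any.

Working:
throw(3) @ H2 caught ⇒ 11
H3 returns (11, ())
= (11, ())

Answer: (11, ()) ; first throw caught by: H2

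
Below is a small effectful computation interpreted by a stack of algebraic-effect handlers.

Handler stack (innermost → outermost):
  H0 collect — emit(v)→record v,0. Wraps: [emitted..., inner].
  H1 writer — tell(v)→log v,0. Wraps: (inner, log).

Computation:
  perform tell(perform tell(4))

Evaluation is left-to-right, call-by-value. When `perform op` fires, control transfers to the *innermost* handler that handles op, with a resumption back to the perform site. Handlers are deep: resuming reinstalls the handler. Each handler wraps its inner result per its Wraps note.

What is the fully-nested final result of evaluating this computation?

Step-by-step:
tell(4) @ H1 ⇒ log+=4
tell(0) @ H1 ⇒ log+=0
H0 returns [0]
H1 returns ([0], (4, 0))
= ([0], (4, 0))

Answer: ([0], (4, 0))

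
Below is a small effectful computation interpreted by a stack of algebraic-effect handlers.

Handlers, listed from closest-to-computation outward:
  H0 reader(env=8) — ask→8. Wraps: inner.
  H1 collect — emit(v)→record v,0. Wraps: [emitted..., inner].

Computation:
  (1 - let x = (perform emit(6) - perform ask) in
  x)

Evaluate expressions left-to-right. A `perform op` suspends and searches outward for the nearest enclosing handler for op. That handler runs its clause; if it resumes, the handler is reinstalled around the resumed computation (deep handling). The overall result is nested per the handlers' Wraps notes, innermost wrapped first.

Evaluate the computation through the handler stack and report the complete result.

Step-by-step:
emit(6) @ H1 ⇒ out+=6
ask @ H0 ⇒ 8
H0 returns 9
H1 returns [6, 9]
= [6, 9]

Answer: [6, 9]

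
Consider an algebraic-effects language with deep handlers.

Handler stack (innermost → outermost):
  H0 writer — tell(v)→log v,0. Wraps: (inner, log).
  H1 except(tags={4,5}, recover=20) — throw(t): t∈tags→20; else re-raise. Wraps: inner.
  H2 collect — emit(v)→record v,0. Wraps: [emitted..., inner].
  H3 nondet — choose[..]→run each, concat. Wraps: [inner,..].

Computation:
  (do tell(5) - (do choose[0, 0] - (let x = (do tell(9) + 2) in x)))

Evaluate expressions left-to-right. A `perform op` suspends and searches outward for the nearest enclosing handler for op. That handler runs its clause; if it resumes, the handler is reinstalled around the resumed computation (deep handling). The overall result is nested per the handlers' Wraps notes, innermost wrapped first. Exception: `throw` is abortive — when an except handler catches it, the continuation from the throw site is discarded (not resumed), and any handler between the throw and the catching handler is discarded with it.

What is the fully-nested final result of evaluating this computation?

Answer: [[(2, (5, 9))], [(2, (5, 9))]]

Working:
tell(5) @ H0 ⇒ log+=5
choose[0, 0] @ H3
  branch[0] choose=0:
    tell(9) @ H0 ⇒ log+=9
    H0 returns (2, (5, 9))
    H1 returns (2, (5, 9))
    H2 returns [(2, (5, 9))]
    H3 returns [[(2, (5, 9))]]
  branch[1] choose=0:
    tell(9) @ H0 ⇒ log+=9
    H0 returns (2, (5, 9))
    H1 returns (2, (5, 9))
    H2 returns [(2, (5, 9))]
    H3 returns [[(2, (5, 9))]]
= [[(2, (5, 9))], [(2, (5, 9))]]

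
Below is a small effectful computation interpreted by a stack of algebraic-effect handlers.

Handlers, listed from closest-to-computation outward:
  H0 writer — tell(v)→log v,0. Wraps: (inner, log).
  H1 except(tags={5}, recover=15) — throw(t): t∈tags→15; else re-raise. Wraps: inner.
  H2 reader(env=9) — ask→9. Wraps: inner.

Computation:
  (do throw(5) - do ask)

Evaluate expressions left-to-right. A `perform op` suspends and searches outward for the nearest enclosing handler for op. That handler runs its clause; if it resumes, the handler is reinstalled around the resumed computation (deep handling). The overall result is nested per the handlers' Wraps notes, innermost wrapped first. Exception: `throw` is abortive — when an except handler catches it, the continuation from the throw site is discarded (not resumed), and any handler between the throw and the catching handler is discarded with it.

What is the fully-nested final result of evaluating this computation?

Step-by-step:
throw(5) @ H1 caught ⇒ 15
H2 returns 15
= 15

Answer: 15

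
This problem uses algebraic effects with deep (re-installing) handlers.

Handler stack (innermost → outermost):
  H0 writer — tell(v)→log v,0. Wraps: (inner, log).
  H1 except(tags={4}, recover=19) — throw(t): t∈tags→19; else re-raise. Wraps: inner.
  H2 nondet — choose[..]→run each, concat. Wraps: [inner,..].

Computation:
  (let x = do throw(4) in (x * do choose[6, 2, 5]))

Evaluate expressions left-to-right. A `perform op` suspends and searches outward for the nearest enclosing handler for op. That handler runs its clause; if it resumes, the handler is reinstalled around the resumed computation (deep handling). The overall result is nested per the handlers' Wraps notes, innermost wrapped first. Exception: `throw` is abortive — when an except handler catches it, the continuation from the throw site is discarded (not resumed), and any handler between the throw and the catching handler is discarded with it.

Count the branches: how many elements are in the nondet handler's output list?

Answer: 1

Step-by-step:
throw(4) @ H1 caught ⇒ 19
H2 returns [19]
= [19]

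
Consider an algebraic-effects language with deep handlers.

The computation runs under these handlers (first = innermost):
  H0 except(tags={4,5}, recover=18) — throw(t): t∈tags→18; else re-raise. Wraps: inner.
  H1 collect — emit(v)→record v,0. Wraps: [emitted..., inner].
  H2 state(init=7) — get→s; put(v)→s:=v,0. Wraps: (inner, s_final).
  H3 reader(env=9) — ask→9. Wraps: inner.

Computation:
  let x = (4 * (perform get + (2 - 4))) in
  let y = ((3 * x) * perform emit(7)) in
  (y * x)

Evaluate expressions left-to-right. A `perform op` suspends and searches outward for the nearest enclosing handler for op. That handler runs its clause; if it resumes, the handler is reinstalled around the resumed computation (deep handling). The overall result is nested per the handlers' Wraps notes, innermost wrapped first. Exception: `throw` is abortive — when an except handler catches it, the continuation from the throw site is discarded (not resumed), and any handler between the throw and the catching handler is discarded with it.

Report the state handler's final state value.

Evaluation trace:
get @ H2 ⇒ 7
emit(7) @ H1 ⇒ out+=7
H0 returns 0
H1 returns [7, 0]
H2 returns ([7, 0], 7)
H3 returns ([7, 0], 7)
= ([7, 0], 7)

Answer: 7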